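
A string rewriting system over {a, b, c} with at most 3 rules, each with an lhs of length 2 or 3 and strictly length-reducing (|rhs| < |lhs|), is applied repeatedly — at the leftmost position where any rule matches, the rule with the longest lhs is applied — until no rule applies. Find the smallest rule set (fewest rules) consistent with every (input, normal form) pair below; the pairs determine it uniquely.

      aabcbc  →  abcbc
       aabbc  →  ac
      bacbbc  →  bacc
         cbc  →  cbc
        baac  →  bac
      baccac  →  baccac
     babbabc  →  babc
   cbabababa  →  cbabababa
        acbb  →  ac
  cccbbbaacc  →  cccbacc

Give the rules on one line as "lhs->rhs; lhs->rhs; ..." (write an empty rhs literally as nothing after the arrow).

aa->a; bb->

  | aabcbc => abcbc
  | aabbc => abbc => ac
  | bacbbc => bacc
  | cbc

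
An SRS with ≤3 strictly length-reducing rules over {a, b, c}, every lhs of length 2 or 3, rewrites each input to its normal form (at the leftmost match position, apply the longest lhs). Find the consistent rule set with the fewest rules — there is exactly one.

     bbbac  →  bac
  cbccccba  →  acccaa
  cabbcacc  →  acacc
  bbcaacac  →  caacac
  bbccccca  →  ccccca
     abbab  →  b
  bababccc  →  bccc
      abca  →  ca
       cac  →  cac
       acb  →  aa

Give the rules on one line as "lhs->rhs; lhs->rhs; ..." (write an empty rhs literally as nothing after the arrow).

  | bbbac => bac
  | cbccccba => accccba => acccaa
  | cabbcacc => cbcacc => acacc
  | bbcaacac => caacac

ab->; bb->; cb->a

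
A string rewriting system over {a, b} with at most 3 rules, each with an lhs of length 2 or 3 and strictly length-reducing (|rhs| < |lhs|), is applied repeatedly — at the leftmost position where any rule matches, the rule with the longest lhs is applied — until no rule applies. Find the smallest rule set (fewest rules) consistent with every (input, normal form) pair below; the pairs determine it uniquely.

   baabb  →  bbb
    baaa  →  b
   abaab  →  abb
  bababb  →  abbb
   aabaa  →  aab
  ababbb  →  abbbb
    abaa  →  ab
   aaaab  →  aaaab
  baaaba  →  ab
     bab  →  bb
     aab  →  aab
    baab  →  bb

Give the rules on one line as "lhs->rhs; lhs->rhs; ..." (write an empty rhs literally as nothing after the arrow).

ba->b; bba->ab

  | baabb => babb => bbb
  | baaa => baa => ba => b
  | abaab => abab => abb
  | bababb => bbabb => abbb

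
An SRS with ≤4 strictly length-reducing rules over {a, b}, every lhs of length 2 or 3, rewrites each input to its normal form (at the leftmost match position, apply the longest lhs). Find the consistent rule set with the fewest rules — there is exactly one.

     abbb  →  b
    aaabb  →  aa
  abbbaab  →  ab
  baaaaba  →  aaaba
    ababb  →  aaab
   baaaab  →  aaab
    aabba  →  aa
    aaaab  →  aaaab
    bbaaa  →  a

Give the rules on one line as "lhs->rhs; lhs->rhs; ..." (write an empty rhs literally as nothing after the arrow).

abb->; baa->a; bab->aa

  | abbb => b
  | aaabb => aa
  | abbbaab => baab => ab
  | baaaaba => aaaba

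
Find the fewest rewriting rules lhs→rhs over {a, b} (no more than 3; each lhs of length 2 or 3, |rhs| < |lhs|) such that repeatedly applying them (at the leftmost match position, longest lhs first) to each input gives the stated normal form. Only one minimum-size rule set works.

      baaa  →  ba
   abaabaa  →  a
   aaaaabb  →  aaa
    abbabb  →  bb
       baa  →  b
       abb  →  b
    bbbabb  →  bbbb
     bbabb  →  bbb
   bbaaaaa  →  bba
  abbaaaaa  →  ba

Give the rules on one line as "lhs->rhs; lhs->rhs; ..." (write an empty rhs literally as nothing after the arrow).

  | baaa => ba
  | abaabaa => abaa => a
  | aaaaabb => aaaab => aaa
  | abbabb => babb => bb

ab->; aba->; baa->b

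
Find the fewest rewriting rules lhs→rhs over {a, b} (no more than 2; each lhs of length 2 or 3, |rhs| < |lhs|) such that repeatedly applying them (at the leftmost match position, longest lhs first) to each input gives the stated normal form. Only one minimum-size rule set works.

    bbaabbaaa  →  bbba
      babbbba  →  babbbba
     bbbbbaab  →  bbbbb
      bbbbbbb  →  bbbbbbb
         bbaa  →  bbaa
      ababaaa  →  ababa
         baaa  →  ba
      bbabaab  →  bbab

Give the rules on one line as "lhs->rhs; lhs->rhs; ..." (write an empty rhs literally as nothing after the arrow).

aaa->a; aab->

  | bbaabbaaa => bbbaaa => bbba
  | babbbba
  | bbbbbaab => bbbbb
  | bbbbbbb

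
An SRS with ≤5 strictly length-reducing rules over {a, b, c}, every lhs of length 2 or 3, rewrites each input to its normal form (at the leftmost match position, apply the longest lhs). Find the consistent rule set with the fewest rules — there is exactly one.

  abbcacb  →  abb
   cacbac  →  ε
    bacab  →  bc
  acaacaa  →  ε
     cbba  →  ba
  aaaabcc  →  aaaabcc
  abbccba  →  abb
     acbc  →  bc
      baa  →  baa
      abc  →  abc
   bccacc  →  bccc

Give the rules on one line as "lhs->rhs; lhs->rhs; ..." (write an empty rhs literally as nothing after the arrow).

ac->; aca->cc; ca->; cb->

  | abbcacb => abbcb => abb
  | cacbac => cbac => ac => ε
  | bacab => bccb => bc
  | acaacaa => ccacaa => ccaa => ca => ε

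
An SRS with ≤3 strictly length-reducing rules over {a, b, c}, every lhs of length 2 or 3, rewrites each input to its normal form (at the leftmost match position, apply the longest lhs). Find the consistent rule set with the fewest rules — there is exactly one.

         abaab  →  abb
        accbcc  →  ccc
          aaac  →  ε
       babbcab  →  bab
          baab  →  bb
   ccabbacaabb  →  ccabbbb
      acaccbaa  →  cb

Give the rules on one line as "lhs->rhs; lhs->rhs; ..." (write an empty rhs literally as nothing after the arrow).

  | abaab => abb
  | accbcc => cbcc => ccc
  | aaac => ac => ε
  | babbcab => babcab => bacab => bab

aa->; ac->; bc->c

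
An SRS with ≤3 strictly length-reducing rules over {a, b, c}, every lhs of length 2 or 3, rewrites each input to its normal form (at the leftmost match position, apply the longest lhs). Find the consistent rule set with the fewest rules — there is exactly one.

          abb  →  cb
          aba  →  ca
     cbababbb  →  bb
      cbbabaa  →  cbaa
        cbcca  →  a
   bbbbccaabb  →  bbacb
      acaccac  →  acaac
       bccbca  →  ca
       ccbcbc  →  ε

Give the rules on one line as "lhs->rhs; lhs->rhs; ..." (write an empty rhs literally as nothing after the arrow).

ab->c; bc->; cc->

  | abb => cb
  | aba => ca
  | cbababbb => cbcabbb => cabbb => ccbb => bb
  | cbbabaa => cbbcaa => cbaa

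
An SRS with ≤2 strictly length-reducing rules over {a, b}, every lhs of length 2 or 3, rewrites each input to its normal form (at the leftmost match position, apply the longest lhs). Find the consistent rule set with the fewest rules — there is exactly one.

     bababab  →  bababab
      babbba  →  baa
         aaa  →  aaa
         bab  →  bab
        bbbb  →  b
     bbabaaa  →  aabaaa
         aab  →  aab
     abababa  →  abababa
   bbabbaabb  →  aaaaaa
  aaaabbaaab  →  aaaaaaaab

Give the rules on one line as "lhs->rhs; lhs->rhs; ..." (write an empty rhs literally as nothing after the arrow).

  | bababab
  | babbba => baa
  | aaa
  | bab

bb->a; bbb->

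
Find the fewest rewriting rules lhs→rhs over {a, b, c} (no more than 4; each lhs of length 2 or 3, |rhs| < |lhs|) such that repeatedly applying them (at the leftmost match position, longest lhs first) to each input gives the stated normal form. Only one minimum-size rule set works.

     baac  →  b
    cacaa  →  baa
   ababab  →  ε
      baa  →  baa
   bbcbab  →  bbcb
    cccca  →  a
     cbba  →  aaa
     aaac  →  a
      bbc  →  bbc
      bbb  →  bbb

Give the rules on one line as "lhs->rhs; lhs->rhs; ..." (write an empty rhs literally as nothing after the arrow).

  | baac => bab => b
  | cacaa => acaa => baa
  | ababab => abab => ab => ε
  | baa

ab->; ac->b; ca->a; cbb->aa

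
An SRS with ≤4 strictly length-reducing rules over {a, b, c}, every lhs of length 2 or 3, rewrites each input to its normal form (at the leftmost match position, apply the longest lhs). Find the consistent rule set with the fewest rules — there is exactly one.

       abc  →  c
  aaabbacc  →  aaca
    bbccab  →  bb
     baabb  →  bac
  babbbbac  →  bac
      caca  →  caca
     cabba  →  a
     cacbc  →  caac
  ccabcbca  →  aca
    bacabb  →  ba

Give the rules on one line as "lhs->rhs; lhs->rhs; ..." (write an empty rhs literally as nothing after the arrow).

ab->; abb->c; cb->a; cc->

  | abc => c
  | aaabbacc => aacacc => aaca
  | bbccab => bbab => bb
  | baabb => bac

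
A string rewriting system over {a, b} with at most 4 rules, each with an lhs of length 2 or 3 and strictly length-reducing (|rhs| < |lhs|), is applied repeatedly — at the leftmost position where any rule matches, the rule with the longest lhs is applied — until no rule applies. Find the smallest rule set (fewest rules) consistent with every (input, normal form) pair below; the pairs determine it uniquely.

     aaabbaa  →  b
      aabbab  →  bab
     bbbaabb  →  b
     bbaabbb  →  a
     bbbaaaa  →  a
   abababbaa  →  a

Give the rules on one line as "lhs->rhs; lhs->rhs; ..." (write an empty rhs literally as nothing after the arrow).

aa->b; aaa->a; aba->ba; bb->a

  | aaabbaa => abbaa => aaaa => aa => b
  | aabbab => bbbab => abab => bab
  | bbbaabb => abaabb => baabb => bbbb => abb => aa => b
  | bbaabbb => aaabbb => abbb => aab => bb => a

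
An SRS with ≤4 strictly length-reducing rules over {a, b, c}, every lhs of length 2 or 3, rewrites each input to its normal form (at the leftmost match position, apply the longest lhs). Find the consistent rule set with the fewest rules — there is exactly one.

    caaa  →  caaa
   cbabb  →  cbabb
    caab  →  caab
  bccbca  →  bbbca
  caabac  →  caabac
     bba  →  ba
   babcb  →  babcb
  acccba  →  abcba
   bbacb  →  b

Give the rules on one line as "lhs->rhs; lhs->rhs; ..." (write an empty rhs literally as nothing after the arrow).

acb->; bba->ba; cc->b

  | caaa
  | cbabb
  | caab
  | bccbca => bbbca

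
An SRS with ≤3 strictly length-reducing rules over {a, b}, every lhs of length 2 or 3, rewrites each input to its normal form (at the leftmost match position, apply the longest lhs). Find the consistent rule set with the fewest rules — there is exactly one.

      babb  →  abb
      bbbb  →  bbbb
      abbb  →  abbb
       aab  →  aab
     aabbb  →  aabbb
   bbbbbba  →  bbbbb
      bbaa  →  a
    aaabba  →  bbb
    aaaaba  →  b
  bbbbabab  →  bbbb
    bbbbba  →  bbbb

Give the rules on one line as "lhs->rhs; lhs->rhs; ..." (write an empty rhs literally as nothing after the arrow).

  | babb => abb
  | bbbb
  | abbb
  | aab

aaa->bb; ba->a; bba->b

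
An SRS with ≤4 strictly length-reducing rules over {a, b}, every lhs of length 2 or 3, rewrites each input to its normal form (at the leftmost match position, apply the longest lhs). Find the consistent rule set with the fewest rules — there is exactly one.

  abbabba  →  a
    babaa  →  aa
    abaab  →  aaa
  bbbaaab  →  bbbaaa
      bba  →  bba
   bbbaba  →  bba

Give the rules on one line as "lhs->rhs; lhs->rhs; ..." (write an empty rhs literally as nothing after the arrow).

ab->a; abb->; bab->

  | abbabba => abba => a
  | babaa => aa
  | abaab => aaab => aaa
  | bbbaaab => bbbaaa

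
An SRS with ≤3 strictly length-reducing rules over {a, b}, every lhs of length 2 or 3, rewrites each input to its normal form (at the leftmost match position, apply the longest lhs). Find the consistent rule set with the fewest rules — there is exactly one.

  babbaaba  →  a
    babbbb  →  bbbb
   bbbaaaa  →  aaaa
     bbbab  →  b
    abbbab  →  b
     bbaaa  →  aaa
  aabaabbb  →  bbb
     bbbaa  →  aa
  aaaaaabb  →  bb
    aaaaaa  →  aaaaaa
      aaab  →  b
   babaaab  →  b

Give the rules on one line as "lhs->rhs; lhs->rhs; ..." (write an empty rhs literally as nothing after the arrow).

  | babbaaba => abbaaba => bbaaba => baaba => aaba => aba => ba => a
  | babbbb => abbbb => bbbb
  | bbbaaaa => bbaaaa => baaaa => aaaa
  | bbbab => bbab => bab => ab => b

ab->b; ba->a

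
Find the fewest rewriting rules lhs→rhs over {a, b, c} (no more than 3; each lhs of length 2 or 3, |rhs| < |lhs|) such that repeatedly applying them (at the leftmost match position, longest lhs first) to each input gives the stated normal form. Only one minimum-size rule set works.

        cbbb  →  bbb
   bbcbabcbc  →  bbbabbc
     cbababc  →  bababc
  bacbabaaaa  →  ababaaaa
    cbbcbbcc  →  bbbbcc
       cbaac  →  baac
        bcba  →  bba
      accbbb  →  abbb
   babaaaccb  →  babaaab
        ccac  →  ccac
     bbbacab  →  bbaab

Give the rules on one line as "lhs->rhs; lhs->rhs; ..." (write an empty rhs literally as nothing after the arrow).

  | cbbb => bbb
  | bbcbabcbc => bbbabcbc => bbbabbc
  | cbababc => bababc
  | bacbabaaaa => ababaaaa

bac->a; cb->b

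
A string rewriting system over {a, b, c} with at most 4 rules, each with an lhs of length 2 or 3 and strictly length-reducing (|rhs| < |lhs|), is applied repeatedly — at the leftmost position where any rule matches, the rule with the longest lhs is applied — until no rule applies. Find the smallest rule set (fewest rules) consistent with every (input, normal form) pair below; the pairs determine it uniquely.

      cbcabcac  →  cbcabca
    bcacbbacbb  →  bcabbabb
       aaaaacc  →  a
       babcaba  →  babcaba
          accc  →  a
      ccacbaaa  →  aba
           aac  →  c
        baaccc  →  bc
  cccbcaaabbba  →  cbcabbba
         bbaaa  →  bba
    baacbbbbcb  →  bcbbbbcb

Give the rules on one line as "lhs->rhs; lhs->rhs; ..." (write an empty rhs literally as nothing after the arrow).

  | cbcabcac => cbcabca
  | bcacbbacbb => bcabbacbb => bcabbabb
  | aaaaacc => aaacc => acc => ac => a
  | babcaba

aa->; ac->a; cc->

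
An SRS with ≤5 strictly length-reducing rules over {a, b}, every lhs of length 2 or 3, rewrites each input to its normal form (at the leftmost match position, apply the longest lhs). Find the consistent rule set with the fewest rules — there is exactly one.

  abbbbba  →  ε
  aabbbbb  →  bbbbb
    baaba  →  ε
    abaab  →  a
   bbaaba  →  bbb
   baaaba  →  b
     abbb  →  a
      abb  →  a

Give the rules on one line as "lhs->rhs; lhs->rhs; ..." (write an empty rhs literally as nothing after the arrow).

  | abbbbba => abbbba => abbba => abba => aba => aa => ε
  | aabbbbb => bbbbb
  | baaba => abba => aba => aa => ε
  | abaab => aaab => ab => a

aa->; ab->a; ba->b; baa->ab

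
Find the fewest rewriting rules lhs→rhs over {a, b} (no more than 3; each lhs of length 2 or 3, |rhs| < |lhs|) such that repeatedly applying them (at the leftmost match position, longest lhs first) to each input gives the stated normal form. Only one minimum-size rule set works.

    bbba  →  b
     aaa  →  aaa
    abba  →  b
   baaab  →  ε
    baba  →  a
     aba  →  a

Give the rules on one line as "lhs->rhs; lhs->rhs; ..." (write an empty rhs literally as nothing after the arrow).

  | bbba => ba => b
  | aaa
  | abba => ba => b
  | baaab => baab => bab => bb => ε

ab->; ba->b; bb->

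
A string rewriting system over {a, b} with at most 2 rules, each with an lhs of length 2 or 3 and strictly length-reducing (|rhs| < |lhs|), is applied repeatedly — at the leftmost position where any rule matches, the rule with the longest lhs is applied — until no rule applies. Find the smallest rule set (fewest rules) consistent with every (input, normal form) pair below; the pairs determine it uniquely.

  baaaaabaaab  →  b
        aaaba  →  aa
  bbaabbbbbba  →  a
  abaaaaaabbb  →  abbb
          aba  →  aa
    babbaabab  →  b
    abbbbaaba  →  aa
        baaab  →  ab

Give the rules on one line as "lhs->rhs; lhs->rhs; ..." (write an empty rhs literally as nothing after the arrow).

aab->b; ba->a

  | baaaaabaaab => aaaaabaaab => aaabaaab => abaaab => aaaab => aab => b
  | aaaba => aba => aa
  | bbaabbbbbba => baabbbbbba => aabbbbbba => bbbbbba => bbbbba => bbbba => bbba => bba => ba => a
  | abaaaaaabbb => aaaaaaabbb => aaaaabbb => aaabbb => abbb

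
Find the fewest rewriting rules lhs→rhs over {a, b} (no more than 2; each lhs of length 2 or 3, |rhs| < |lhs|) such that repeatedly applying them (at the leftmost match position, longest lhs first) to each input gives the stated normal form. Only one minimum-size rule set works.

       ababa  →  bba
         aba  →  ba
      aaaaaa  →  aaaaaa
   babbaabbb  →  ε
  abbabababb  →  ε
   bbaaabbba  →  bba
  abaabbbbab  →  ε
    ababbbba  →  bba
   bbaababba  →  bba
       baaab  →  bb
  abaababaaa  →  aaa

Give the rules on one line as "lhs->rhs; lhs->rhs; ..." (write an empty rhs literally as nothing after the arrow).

ab->b; bbb->

  | ababa => baba => bba
  | aba => ba
  | aaaaaa
  | babbaabbb => bbbaabbb => aabbb => abbb => bbb => ε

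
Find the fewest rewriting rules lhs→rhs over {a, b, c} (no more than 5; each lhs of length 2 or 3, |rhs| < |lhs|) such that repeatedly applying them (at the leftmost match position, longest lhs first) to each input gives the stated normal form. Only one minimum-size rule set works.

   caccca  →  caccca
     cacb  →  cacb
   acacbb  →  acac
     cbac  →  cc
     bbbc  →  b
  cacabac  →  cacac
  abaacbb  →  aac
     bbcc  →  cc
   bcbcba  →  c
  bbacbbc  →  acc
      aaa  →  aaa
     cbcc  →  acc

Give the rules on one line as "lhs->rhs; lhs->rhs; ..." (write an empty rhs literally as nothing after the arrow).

  | caccca
  | cacb
  | acacbb => acac
  | cbac => cc

ba->; bb->; bc->b; cbc->ac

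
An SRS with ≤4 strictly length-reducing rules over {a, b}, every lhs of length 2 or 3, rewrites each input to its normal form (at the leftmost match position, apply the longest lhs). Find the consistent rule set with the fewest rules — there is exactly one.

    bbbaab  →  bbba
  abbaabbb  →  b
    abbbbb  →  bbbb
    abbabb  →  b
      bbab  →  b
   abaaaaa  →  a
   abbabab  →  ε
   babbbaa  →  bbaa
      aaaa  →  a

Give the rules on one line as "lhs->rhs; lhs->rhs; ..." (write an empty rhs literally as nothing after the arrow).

  | bbbaab => bbba
  | abbaabbb => baabbb => babb => b
  | abbbbb => bbbb
  | abbabb => babb => b

aaa->; ab->; aba->; bab->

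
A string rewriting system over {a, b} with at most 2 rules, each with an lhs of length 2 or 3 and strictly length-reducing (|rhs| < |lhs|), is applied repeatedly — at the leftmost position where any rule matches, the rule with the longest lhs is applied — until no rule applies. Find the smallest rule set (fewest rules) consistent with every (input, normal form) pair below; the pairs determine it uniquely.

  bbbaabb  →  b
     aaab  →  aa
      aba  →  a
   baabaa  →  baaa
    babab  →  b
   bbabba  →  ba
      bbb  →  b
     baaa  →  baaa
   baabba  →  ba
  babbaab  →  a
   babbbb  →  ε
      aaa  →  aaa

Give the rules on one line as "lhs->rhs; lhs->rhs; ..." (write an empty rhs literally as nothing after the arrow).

ab->; bb->

  | bbbaabb => baabb => bab => b
  | aaab => aa
  | aba => a
  | baabaa => baaa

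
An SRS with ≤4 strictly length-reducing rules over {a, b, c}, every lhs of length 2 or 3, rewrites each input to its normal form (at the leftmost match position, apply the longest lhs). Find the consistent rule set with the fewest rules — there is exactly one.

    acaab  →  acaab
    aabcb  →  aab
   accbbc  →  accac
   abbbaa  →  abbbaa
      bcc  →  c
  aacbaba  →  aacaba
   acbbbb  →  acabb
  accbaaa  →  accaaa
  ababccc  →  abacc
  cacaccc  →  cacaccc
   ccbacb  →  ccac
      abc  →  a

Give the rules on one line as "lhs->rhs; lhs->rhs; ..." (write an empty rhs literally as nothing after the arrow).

bc->; cb->c; cbb->ca

  | acaab
  | aabcb => aab
  | accbbc => accac
  | abbbaa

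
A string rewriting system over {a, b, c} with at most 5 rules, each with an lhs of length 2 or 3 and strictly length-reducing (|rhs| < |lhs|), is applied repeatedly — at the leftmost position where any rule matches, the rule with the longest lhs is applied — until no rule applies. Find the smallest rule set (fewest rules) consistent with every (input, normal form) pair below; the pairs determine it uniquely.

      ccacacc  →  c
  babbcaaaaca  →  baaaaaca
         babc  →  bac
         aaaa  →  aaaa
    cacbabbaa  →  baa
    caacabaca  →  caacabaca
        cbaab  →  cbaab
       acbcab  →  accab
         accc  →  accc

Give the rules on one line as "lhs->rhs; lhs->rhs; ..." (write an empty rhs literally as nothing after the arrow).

  | ccacacc => cacc => c
  | babbcaaaaca => baaaaaca
  | babc => bac
  | aaaa

bba->; bbc->; bc->c; cac->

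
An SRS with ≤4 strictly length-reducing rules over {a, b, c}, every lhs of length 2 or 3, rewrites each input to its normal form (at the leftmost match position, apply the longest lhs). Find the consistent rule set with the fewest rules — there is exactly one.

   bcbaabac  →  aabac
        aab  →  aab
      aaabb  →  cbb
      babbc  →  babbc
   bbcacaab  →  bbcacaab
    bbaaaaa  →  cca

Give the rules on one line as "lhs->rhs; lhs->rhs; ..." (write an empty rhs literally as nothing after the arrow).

aaa->c; bba->c; bcb->

  | bcbaabac => aabac
  | aab
  | aaabb => cbb
  | babbc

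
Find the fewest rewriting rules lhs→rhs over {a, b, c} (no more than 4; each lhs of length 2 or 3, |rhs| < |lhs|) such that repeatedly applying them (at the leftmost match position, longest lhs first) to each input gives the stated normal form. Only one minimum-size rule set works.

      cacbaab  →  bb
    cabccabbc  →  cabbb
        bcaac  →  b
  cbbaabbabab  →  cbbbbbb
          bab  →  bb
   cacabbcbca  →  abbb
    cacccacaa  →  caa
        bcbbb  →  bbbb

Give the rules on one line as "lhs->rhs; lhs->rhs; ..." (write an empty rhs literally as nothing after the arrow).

ba->b; bc->b; cac->

  | cacbaab => baab => bab => bb
  | cabccabbc => cabcabbc => cababbc => cabbbc => cabbb
  | bcaac => baac => bac => bc => b
  | cbbaabbabab => cbbabbabab => cbbbbabab => cbbbbbab => cbbbbbb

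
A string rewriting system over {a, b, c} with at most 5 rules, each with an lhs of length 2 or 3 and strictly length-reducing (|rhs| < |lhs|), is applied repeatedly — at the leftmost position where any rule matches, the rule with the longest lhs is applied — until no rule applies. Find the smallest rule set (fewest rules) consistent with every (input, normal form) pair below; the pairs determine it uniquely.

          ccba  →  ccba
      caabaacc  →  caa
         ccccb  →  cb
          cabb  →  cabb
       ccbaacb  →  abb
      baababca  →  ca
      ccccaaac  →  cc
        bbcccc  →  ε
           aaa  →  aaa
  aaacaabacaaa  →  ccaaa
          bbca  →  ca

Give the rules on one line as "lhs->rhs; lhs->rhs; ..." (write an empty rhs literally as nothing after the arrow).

  | ccba
  | caabaacc => caabacc => caabcc => caa
  | ccccb => abcb => acb => cb
  | cabb

ac->c; bc->c; bcc->; ccc->ab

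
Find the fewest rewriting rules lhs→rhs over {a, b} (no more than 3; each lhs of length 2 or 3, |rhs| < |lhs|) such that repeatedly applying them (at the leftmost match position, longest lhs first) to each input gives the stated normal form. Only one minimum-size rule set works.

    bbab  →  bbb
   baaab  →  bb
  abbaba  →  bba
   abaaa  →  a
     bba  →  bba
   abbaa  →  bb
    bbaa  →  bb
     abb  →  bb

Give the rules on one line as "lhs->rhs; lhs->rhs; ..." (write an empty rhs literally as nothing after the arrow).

aa->; ab->b; aba->a

  | bbab => bbb
  | baaab => bab => bb
  | abbaba => bbaba => bba
  | abaaa => aaa => a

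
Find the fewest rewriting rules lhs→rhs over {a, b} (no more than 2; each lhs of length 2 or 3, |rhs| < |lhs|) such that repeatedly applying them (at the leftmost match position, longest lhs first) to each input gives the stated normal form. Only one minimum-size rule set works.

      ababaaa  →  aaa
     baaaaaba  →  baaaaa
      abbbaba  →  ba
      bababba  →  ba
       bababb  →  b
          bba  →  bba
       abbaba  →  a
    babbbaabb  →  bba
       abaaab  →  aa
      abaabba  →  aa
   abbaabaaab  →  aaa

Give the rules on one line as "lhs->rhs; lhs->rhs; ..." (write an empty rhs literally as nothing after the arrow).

ab->; abb->

  | ababaaa => abaaa => aaa
  | baaaaaba => baaaaa
  | abbbaba => baba => ba
  | bababba => babba => ba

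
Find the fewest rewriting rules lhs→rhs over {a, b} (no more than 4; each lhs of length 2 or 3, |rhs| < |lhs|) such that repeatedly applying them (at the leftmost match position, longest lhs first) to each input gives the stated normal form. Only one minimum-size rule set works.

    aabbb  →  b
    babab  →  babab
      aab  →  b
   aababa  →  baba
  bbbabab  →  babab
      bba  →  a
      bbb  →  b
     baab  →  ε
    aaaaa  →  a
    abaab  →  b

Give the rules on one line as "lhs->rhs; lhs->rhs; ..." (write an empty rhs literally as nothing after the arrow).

  | aabbb => bbb => b
  | babab
  | aab => b
  | aababa => baba

aa->; abb->b; bb->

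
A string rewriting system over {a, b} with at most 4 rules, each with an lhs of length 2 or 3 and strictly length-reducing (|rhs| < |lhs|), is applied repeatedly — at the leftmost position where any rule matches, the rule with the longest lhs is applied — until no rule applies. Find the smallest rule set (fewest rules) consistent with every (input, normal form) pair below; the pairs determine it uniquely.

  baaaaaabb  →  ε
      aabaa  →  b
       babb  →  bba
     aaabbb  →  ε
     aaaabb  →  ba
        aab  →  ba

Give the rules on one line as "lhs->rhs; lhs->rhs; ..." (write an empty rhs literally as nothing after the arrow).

  | baaaaaabb => baaabb => bbb => ε
  | aabaa => baaa => b
  | babb => bba
  | aaabbb => bbb => ε

aaa->; aab->ba; abb->ba; bbb->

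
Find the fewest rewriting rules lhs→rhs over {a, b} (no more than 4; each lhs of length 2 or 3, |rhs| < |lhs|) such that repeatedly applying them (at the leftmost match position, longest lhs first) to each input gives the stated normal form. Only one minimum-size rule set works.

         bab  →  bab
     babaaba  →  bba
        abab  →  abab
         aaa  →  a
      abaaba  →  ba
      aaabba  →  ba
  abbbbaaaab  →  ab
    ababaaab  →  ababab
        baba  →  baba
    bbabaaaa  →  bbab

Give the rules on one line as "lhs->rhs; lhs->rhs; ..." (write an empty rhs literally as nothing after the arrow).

aa->; abb->b; bbb->a

  | bab
  | babaaba => babba => bba
  | abab
  | aaa => a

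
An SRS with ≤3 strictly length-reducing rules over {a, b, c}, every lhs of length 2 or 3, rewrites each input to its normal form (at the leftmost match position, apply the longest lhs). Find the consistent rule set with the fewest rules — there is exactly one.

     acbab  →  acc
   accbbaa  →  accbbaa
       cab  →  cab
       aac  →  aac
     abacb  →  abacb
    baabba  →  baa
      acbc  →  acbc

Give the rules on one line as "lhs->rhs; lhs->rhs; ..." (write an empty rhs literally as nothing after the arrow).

  | acbab => acc
  | accbbaa
  | cab
  | aac

abb->; bab->c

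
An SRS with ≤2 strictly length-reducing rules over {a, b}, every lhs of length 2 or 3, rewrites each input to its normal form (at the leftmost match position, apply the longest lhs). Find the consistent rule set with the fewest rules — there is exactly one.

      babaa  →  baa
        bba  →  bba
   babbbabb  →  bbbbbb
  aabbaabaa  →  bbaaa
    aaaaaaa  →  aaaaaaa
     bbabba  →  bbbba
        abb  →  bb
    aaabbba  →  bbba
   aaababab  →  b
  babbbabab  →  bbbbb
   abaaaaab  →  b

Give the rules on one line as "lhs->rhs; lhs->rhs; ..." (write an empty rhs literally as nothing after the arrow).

ab->b; aba->a

  | babaa => baa
  | bba
  | babbbabb => bbbbabb => bbbbbb
  | aabbaabaa => abbaabaa => bbaabaa => bbaaa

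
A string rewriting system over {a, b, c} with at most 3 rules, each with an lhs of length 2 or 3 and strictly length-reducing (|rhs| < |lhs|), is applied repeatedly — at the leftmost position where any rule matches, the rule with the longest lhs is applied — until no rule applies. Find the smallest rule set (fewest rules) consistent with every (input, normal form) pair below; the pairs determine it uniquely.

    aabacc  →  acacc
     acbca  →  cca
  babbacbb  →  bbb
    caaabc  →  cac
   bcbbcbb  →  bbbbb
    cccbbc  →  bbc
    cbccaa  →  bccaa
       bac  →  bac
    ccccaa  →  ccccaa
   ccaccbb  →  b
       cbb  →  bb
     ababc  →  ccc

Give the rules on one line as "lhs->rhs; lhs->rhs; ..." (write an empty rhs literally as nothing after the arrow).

  | aabacc => acacc
  | acbca => abca => cca
  | babbacbb => bcbacbb => bbacbb => bbabb => bbcb => bbb
  | caaabc => caacc => cac

aac->a; ab->c; cb->b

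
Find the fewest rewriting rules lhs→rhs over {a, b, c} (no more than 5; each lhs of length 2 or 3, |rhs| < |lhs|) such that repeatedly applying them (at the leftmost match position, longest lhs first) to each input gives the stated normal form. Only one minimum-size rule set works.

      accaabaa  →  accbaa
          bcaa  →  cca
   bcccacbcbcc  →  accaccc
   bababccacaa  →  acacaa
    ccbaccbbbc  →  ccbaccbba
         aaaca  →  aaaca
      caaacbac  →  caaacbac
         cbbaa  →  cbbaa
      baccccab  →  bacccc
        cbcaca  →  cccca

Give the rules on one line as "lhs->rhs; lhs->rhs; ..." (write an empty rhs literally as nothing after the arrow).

  | accaabaa => accbaa
  | bcaa => cca
  | bcccacbcbcc => accacbcbcc => accacabcc => accaccc
  | bababccacaa => babccacaa => bccacaa => acacaa

aab->b; ab->; bc->a; bca->cc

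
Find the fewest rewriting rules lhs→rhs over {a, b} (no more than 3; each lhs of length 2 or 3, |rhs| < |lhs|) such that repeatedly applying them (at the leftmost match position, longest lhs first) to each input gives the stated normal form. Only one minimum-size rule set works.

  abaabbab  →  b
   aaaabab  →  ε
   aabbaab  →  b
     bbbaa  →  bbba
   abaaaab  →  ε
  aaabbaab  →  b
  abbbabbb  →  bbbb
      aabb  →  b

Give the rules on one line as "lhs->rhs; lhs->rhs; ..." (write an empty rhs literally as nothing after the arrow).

aa->a; ab->

  | abaabbab => aabbab => abbab => bab => b
  | aaaabab => aaabab => aabab => abab => ab => ε
  | aabbaab => abbaab => baab => bab => b
  | bbbaa => bbba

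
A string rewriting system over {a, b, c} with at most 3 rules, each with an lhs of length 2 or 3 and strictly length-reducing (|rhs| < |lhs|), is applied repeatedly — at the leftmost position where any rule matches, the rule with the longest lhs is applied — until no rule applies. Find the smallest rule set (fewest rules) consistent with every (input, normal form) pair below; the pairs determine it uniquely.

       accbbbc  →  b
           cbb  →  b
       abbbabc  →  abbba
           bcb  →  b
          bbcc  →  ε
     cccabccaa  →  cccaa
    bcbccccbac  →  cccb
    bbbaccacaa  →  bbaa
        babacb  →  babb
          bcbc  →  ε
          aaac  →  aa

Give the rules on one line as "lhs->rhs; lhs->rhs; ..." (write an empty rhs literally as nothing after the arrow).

ac->; bc->; cbb->b

  | accbbbc => cbbbc => bbc => b
  | cbb => b
  | abbbabc => abbba
  | bcb => b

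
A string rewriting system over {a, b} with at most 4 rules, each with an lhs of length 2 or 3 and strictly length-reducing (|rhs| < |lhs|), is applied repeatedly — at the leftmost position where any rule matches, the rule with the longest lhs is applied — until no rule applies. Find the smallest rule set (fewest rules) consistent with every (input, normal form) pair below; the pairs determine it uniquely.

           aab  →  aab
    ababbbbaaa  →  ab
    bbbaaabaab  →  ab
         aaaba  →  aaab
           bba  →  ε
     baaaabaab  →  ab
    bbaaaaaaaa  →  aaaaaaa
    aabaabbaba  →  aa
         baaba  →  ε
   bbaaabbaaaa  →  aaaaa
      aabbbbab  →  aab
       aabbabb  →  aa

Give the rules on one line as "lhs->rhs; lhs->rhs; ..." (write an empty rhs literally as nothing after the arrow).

  | aab
  | ababbbbaaa => abbbbbaaa => abbbaaa => abaaa => abaa => aba => ab
  | bbbaaabaab => baaabaab => baabaab => babaab => bbaab => ab
  | aaaba => aaab

ba->b; bb->; bba->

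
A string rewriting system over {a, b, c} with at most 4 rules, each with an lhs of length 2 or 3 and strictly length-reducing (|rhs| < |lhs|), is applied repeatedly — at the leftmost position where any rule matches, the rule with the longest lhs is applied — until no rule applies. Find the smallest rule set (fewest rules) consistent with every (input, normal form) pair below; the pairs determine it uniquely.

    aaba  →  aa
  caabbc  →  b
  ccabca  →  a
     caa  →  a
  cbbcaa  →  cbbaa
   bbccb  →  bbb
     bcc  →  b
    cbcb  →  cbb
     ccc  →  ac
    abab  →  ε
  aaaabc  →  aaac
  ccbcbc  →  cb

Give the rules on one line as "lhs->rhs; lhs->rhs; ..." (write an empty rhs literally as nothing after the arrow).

ab->; bc->b; ca->; cc->a

  | aaba => aa
  | caabbc => abbc => bc => b
  | ccabca => aabca => aca => a
  | caa => a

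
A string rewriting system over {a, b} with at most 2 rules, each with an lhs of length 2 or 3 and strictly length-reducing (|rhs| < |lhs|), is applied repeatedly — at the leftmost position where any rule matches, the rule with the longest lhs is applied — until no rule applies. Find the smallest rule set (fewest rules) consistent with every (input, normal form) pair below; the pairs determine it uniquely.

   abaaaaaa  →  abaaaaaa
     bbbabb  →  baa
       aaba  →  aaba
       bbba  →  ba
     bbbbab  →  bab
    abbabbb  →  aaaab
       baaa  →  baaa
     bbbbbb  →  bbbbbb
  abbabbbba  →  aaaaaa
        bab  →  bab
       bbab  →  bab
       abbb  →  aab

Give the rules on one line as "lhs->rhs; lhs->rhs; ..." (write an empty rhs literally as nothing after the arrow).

abb->aa; bba->ba

  | abaaaaaa
  | bbbabb => bbabb => babb => baa
  | aaba
  | bbba => bba => ba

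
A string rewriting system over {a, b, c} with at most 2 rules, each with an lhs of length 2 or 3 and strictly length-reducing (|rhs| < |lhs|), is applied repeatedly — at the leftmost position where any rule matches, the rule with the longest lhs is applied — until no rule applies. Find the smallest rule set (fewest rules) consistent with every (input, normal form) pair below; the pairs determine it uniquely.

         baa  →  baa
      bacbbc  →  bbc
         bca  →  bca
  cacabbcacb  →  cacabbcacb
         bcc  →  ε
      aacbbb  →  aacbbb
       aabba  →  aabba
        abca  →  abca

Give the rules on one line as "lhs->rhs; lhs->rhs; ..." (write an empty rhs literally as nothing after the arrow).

  | baa
  | bacbbc => bbc
  | bca
  | cacabbcacb

bac->; bcc->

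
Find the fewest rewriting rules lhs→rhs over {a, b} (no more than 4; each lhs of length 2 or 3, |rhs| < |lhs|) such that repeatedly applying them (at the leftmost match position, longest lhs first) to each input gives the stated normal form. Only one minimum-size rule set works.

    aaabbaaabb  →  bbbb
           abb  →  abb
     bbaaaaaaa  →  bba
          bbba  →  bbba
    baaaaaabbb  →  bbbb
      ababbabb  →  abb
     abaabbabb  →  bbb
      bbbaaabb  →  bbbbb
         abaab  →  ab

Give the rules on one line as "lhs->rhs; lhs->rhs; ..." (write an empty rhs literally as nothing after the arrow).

aaa->; aba->b; bab->ab

  | aaabbaaabb => bbaaabb => bbbb
  | abb
  | bbaaaaaaa => bbaaaa => bba
  | bbba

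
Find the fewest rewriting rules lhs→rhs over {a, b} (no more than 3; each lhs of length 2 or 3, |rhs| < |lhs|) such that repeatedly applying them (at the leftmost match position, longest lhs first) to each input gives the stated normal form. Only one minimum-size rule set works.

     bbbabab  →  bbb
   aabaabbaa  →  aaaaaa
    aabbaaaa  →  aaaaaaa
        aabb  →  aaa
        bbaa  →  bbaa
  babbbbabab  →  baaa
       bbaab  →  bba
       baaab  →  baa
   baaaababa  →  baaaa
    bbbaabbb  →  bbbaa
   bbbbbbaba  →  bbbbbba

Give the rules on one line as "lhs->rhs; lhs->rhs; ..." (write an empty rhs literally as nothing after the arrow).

  | bbbabab => bbbab => bbb
  | aabaabbaa => aaabbaa => aaaaaa
  | aabbaaaa => aaaaaaa
  | aabb => aaa

ab->; abb->aa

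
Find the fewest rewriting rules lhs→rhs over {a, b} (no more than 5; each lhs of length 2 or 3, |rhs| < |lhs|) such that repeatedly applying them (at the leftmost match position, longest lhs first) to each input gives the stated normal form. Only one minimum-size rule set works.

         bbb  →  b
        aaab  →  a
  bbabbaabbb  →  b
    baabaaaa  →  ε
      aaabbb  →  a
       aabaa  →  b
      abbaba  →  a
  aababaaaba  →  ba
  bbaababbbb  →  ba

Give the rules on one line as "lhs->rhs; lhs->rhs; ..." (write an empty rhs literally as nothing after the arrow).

aa->; ab->a; aba->a; bb->

  | bbb => b
  | aaab => ab => a
  | bbabbaabbb => abbaabbb => abaabbb => aabbb => bbb => b
  | baabaaaa => bbaaaa => aaaa => aa => ε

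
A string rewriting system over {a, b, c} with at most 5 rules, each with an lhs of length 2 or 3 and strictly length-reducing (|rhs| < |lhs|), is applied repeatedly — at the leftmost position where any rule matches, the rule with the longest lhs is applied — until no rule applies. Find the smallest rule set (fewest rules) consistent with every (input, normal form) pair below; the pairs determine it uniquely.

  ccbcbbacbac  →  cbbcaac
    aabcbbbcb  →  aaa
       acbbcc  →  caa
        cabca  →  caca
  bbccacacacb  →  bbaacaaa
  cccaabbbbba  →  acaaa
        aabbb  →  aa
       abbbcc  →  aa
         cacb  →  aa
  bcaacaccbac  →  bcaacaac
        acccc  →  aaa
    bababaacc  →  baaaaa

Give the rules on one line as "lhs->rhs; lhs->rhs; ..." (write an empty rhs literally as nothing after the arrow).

ab->a; acb->ca; cc->a; ccb->

  | ccbcbbacbac => cbbacbac => cbbcaac
  | aabcbbbcb => aacbbbcb => acabbcb => acabcb => acacb => acca => aaa
  | acbbcc => cabcc => cacc => caa
  | cabca => caca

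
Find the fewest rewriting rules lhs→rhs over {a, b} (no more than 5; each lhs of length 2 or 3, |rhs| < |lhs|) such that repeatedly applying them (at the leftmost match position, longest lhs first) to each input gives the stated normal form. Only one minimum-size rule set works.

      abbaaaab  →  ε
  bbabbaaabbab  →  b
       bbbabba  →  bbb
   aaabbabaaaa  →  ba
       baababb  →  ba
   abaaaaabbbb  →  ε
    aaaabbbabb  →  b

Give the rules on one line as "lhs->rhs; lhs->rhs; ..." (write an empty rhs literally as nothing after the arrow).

  | abbaaaab => aaaab => abab => ab => ε
  | bbabbaaabbab => bbbaaabbab => bbaabbab => babbab => bab => b
  | bbbabba => bbbba => bbb
  | aaabbabaaaa => abbbabaaaa => babaaaa => baaaa => baba => ba

aaa->ab; ab->; abb->; bba->b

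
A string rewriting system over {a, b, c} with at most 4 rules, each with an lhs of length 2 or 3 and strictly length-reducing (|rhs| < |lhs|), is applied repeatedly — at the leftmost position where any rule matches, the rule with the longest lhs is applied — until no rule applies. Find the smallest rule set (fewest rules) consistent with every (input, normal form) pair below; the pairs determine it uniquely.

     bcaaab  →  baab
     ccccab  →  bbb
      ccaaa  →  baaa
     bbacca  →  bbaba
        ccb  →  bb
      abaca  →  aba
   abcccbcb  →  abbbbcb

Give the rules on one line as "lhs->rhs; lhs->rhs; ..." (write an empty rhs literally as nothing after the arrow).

ca->; cc->b; ccc->bb

  | bcaaab => baab
  | ccccab => bbcab => bbb
  | ccaaa => baaa
  | bbacca => bbaba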